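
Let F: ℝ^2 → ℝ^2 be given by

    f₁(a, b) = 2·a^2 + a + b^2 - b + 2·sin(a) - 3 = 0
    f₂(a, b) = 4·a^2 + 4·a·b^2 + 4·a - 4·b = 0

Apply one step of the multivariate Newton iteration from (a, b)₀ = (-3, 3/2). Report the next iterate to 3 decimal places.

At (-3, 3/2): F = (12.46776, -9.000).
Jacobian J = [[4·a + 2·cos(a) + 1, 2·b - 1], [8·a + 4·b^2 + 4, 8·a·b - 4]].
At the point, J = [[-12.97998, 2.000], [-11.000, -40.000]] (det J = 541.19940).
Solving J·Δ = −F gives Δ = (0.888, -0.469).
Then the next iterate is (a, b)₁ = (-2.112, 1.031).

(-2.112, 1.031)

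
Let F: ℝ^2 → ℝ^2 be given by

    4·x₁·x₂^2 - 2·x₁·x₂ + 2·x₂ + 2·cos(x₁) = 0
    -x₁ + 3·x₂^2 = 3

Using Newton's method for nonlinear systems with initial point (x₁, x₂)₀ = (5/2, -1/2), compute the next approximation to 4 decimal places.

(-1.9742, -0.5919)

At (5/2, -1/2): F = (2.397713, -4.7500).
Jacobian J = [[4·x₂^2 - 2·x₂ - 2·sin(x₁), 8·x₁·x₂ - 2·x₁ + 2], [-1, 6·x₂]].
At the point, J = [[0.803056, -13.0000], [-1.0000, -3.0000]] (det J = -15.409167).
Solving J·Δ = −F gives Δ = (-4.4742, -0.0919).
Then the next iterate is (x₁, x₂)₁ = (-1.9742, -0.5919).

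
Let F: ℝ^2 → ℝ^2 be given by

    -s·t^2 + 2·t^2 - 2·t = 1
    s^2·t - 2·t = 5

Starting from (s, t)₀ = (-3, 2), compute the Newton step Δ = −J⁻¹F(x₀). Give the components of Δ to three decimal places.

(0.303, -0.766)

At (-3, 2): F = (15.000, 9.000).
Jacobian J = [[-t^2, -2·s·t + 4·t - 2], [2·s·t, s^2 - 2]].
At the point, J = [[-4.000, 18.000], [-12.000, 7.000]] (det J = 188.000).
Solving J·Δ = −F gives Δ = (0.303, -0.766).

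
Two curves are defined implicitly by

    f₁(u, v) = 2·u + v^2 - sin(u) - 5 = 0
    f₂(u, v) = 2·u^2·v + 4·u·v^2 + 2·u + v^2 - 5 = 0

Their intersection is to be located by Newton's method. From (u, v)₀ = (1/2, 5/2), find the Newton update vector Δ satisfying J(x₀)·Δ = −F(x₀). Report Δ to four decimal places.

At (1/2, 5/2): F = (1.770574, 16.0000).
Jacobian J = [[-cos(u) + 2, 2·v], [4·u·v + 4·v^2 + 2, 2·u^2 + 8·u·v + 2·v]].
At the point, J = [[1.122417, 5.0000], [32.0000, 15.5000]] (det J = -142.602530).
Solving J·Δ = −F gives Δ = (-0.3685, -0.2714).

(-0.3685, -0.2714)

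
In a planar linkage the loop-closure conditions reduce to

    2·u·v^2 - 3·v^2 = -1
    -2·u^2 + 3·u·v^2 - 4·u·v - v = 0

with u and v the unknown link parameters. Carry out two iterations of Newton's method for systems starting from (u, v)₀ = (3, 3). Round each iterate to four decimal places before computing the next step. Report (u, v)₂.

At (3, 3): F = (28.0000, 24.0000).
Jacobian J = [[2·v^2, 4·u·v - 6·v], [-4·u + 3·v^2 - 4·v, 6·u·v - 4·u - 1]].
At the point, J = [[18.0000, 18.0000], [3.0000, 41.0000]] (det J = 684.0000).
Solving J·Δ = −F gives Δ = (-1.0468, -0.5088).
Then the next iterate is (u, v)₁ = (1.9532, 2.4912).
Round to (1.9532, 2.4912) and repeat: F = (6.625189, 6.780704), J = [[12.412155, 4.516047], [0.840632, 20.382071]].
Δ = (-0.4190, -0.3154), so (u, v)₂ = (1.5342, 2.1758).

(1.5342, 2.1758)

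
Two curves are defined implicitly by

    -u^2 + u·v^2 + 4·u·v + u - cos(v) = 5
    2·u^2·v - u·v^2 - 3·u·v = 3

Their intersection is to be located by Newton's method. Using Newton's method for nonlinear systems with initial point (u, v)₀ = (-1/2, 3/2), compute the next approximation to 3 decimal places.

At (-1/2, 3/2): F = (-9.94574, 1.125).
Jacobian J = [[-2·u + v^2 + 4·v + 1, 2·u·v + 4·u + sin(v)], [4·u·v - v^2 - 3·v, 2·u^2 - 2·u·v - 3·u]].
At the point, J = [[10.250, -2.50251], [-9.750, 3.500]] (det J = 11.47558).
Solving J·Δ = −F gives Δ = (2.788, 7.445).
Then the next iterate is (u, v)₁ = (2.288, 8.945).

(2.288, 8.945)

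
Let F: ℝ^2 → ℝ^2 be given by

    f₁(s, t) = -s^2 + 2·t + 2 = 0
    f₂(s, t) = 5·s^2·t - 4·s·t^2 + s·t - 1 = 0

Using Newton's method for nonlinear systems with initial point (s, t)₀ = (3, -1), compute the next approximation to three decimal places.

(1.547, -0.859)

At (3, -1): F = (-9.000, -61.000).
Jacobian J = [[-2·s, 2], [10·s·t - 4·t^2 + t, 5·s^2 - 8·s·t + s]].
At the point, J = [[-6.000, 2.000], [-35.000, 72.000]] (det J = -362.000).
Solving J·Δ = −F gives Δ = (-1.453, 0.141).
Then the next iterate is (s, t)₁ = (1.547, -0.859).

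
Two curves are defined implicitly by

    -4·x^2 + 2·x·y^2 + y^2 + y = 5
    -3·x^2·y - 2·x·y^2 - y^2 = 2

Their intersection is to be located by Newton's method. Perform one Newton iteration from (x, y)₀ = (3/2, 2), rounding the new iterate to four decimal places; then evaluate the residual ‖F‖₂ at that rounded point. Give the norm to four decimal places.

9.8387

At (3/2, 2): F = (4.0000, -31.5000).
Jacobian J = [[-8·x + 2·y^2, 4·x·y + 2·y + 1], [-6·x·y - 2·y^2, -3·x^2 - 4·x·y - 2·y]].
At the point, J = [[-4.0000, 17.0000], [-26.0000, -22.7500]] (det J = 533.0000).
Solving J·Δ = −F gives Δ = (-0.8340, -0.4315).
Then the next iterate is (x, y)₁ = (0.6660, 1.5685).
Re-evaluating at (0.6660, 1.5685): F = (0.531444, -9.824321), so ‖F‖₂ = 9.8387.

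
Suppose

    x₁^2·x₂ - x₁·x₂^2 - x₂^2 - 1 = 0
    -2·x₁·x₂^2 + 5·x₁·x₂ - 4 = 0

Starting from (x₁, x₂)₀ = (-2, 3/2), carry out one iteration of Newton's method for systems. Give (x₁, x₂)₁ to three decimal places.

At (-2, 3/2): F = (7.250, -10.000).
Jacobian J = [[2·x₁·x₂ - x₂^2, x₁^2 - 2·x₁·x₂ - 2·x₂], [-2·x₂^2 + 5·x₂, -4·x₁·x₂ + 5·x₁]].
At the point, J = [[-8.250, 7.000], [3.000, 2.000]] (det J = -37.500).
Solving J·Δ = −F gives Δ = (2.253, 1.620).
Then the next iterate is (x₁, x₂)₁ = (0.253, 3.120).

(0.253, 3.120)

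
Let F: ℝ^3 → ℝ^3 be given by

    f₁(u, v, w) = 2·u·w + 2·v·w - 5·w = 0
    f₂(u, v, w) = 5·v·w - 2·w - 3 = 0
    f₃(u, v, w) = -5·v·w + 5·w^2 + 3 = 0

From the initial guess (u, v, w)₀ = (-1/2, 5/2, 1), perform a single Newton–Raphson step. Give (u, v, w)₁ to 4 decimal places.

(0.5250, 1.7875, 0.6250)

At (-1/2, 5/2, 1): F = (-1.0000, 7.5000, -4.5000).
Jacobian J = [[2·w, 2·w, 2·u + 2·v - 5], [0, 5·w, 5·v - 2], [0, -5·w, -5·v + 10·w]].
At the point, J = [[2.0000, 2.0000, -1.0000], [0.0000, 5.0000, 10.5000], [0.0000, -5.0000, -2.5000]] (det J = 80.0000).
Solving J·Δ = −F gives Δ = (1.0250, -0.7125, -0.3750).
Then the next iterate is (u, v, w)₁ = (0.5250, 1.7875, 0.6250).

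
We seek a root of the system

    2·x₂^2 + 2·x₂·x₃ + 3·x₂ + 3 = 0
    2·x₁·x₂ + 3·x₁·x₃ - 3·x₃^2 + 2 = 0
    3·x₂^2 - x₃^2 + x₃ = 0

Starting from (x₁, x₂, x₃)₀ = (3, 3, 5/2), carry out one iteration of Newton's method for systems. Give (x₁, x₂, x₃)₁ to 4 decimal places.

(1.1805, 1.3005, 0.6649)

At (3, 3, 5/2): F = (45.0000, 23.7500, 23.2500).
Jacobian J = [[0, 4·x₂ + 2·x₃ + 3, 2·x₂], [2·x₂ + 3·x₃, 2·x₁, 3·x₁ - 6·x₃], [0, 6·x₂, -2·x₃ + 1]].
At the point, J = [[0.0000, 20.0000, 6.0000], [13.5000, 6.0000, -6.0000], [0.0000, 18.0000, -4.0000]] (det J = 2538.0000).
Solving J·Δ = −F gives Δ = (-1.8195, -1.6995, -1.8351).
Then the next iterate is (x₁, x₂, x₃)₁ = (1.1805, 1.3005, 0.6649).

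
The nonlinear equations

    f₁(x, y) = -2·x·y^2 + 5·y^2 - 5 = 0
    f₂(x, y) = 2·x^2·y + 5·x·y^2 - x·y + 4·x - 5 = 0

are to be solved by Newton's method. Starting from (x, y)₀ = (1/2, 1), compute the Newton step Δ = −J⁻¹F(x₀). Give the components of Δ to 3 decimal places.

At (1/2, 1): F = (-1.000, -0.500).
Jacobian J = [[-2·y^2, -4·x·y + 10·y], [4·x·y + 5·y^2 - y + 4, 2·x^2 + 10·x·y - x]].
At the point, J = [[-2.000, 8.000], [10.000, 5.000]] (det J = -90.000).
Solving J·Δ = −F gives Δ = (-0.011, 0.122).

(-0.011, 0.122)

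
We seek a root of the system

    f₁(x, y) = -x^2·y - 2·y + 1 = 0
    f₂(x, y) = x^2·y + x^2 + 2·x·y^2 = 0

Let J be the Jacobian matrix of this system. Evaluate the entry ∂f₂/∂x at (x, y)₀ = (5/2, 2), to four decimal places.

∂f₂/∂x = 2·x·y + 2·x + 2·y^2.
At (5/2, 2) this is 23.0000.

23.0000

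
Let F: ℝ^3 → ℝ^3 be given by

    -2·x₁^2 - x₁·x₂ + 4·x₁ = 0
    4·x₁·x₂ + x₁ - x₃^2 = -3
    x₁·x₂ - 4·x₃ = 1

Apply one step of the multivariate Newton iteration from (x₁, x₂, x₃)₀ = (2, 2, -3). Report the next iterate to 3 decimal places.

At (2, 2, -3): F = (-4.000, 12.000, 15.000).
Jacobian J = [[-4·x₁ - x₂ + 4, -x₁, 0], [4·x₂ + 1, 4·x₁, -2·x₃], [x₂, x₁, -4]].
At the point, J = [[-6.000, -2.000, 0.000], [9.000, 8.000, 6.000], [2.000, 2.000, -4.000]] (det J = 168.000).
Solving J·Δ = −F gives Δ = (0.595, -3.786, 2.155).
Then the next iterate is (x₁, x₂, x₃)₁ = (2.595, -1.786, -0.845).

(2.595, -1.786, -0.845)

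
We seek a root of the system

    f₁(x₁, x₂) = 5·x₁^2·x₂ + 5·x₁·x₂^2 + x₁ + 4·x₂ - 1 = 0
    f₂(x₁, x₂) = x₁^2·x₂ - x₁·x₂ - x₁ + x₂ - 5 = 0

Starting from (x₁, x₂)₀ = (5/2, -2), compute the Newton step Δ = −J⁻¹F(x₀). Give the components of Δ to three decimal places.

(-1.261, 1.190)

At (5/2, -2): F = (-19.000, -17.000).
Jacobian J = [[10·x₁·x₂ + 5·x₂^2 + 1, 5·x₁^2 + 10·x₁·x₂ + 4], [2·x₁·x₂ - x₂ - 1, x₁^2 - x₁ + 1]].
At the point, J = [[-29.000, -14.750], [-9.000, 4.750]] (det J = -270.500).
Solving J·Δ = −F gives Δ = (-1.261, 1.190).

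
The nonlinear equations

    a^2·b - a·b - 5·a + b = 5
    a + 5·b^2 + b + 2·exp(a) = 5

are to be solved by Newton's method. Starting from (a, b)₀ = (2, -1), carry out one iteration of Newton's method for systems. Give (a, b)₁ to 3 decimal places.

At (2, -1): F = (-18.000, 15.77811).
Jacobian J = [[2·a·b - b - 5, a^2 - a + 1], [2·exp(a) + 1, 10·b + 1]].
At the point, J = [[-8.000, 3.000], [15.77811, -9.000]] (det J = 24.66566).
Solving J·Δ = −F gives Δ = (-4.649, -6.397).
Then the next iterate is (a, b)₁ = (-2.649, -7.397).

(-2.649, -7.397)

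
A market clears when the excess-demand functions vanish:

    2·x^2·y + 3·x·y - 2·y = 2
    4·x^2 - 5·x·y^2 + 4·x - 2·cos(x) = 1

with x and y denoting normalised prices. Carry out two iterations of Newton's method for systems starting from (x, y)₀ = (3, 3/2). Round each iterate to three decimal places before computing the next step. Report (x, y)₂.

At (3, 3/2): F = (35.500, 15.22998).
Jacobian J = [[4·x·y + 3·y, 2·x^2 + 3·x - 2], [8·x - 5·y^2 + 2·sin(x) + 4, -10·x·y]].
At the point, J = [[22.500, 25.000], [17.03224, -45.000]] (det J = -1438.30600).
Solving J·Δ = −F gives Δ = (-1.375, -0.182).
Then the next iterate is (x, y)₁ = (1.625, 1.318).
Round to (1.625, 1.318) and repeat: F = (8.74994, 2.05672), J = [[12.521, 8.15625], [10.31144, -21.41750]].
Δ = (-0.580, -0.183), so (x, y)₂ = (1.045, 1.135).

(1.045, 1.135)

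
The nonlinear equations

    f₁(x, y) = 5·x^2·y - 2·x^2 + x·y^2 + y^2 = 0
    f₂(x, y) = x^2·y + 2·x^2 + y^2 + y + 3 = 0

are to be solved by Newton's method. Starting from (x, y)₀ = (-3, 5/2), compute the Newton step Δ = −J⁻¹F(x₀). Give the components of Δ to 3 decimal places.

At (-3, 5/2): F = (82.000, 52.250).
Jacobian J = [[10·x·y - 4·x + y^2, 5·x^2 + 2·x·y + 2·y], [2·x·y + 4·x, x^2 + 2·y + 1]].
At the point, J = [[-56.750, 35.000], [-27.000, 15.000]] (det J = 93.750).
Solving J·Δ = −F gives Δ = (6.387, 8.013).

(6.387, 8.013)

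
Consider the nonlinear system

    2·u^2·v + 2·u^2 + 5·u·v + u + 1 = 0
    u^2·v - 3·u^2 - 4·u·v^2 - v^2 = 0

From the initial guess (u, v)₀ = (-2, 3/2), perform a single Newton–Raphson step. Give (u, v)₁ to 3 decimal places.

(-1.593, 1.159)

At (-2, 3/2): F = (4.000, 9.750).
Jacobian J = [[4·u·v + 4·u + 5·v + 1, 2·u^2 + 5·u], [2·u·v - 6·u - 4·v^2, u^2 - 8·u·v - 2·v]].
At the point, J = [[-11.500, -2.000], [-3.000, 25.000]] (det J = -293.500).
Solving J·Δ = −F gives Δ = (0.407, -0.341).
Then the next iterate is (u, v)₁ = (-1.593, 1.159).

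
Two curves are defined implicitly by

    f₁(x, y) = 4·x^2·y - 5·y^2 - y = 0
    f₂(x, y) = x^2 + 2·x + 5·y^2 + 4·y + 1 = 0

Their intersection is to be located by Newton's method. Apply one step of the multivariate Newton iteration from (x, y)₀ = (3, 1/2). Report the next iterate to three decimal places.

(-0.267, 1.265)

At (3, 1/2): F = (16.250, 19.250).
Jacobian J = [[8·x·y, 4·x^2 - 10·y - 1], [2·x + 2, 10·y + 4]].
At the point, J = [[12.000, 30.000], [8.000, 9.000]] (det J = -132.000).
Solving J·Δ = −F gives Δ = (-3.267, 0.765).
Then the next iterate is (x, y)₁ = (-0.267, 1.265).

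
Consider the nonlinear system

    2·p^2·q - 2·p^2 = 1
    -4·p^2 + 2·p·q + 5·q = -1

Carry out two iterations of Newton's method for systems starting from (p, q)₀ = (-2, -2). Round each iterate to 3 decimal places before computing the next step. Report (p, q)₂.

At (-2, -2): F = (-25.000, -17.000).
Jacobian J = [[4·p·q - 4·p, 2·p^2], [-8·p + 2·q, 2·p + 5]].
At the point, J = [[24.000, 8.000], [12.000, 1.000]] (det J = -72.000).
Solving J·Δ = −F gives Δ = (1.542, -1.500).
Then the next iterate is (p, q)₁ = (-0.458, -3.500).
Round to (-0.458, -3.500) and repeat: F = (-2.88788, -14.13306), J = [[8.244, 0.41953], [-3.336, 4.084]].
Δ = (0.167, 3.597), so (p, q)₂ = (-0.291, 0.097).

(-0.291, 0.097)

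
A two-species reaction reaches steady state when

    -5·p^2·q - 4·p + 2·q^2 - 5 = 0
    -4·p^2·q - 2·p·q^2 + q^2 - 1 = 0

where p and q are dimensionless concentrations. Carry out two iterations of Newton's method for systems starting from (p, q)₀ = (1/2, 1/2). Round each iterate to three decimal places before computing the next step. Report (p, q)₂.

(0.826, 0.702)

At (1/2, 1/2): F = (-7.125, -1.500).
Jacobian J = [[-10·p·q - 4, -5·p^2 + 4·q], [-8·p·q - 2·q^2, -4·p^2 - 4·p·q + 2·q]].
At the point, J = [[-6.500, 0.750], [-2.500, -1.000]] (det J = 8.375).
Solving J·Δ = −F gives Δ = (-0.985, 0.963).
Then the next iterate is (p, q)₁ = (-0.485, 1.463).
Round to (-0.485, 1.463) and repeat: F = (-0.49993, 1.83999), J = [[3.09555, 4.67588], [1.39570, 4.82332]].
Δ = (1.311, -0.761), so (p, q)₂ = (0.826, 0.702).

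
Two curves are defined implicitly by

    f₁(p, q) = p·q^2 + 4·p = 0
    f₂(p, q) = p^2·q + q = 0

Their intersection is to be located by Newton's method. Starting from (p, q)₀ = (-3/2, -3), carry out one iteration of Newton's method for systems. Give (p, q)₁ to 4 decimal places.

At (-3/2, -3): F = (-19.5000, -9.7500).
Jacobian J = [[q^2 + 4, 2·p·q], [2·p·q, p^2 + 1]].
At the point, J = [[13.0000, 9.0000], [9.0000, 3.2500]] (det J = -38.7500).
Solving J·Δ = −F gives Δ = (0.6290, 1.2581).
Then the next iterate is (p, q)₁ = (-0.8710, -1.7419).

(-0.8710, -1.7419)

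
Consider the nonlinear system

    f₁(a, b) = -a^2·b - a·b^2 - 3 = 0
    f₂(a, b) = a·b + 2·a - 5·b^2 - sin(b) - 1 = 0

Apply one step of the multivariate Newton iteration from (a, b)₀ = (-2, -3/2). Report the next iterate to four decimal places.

(-2.2514, -0.5426)

At (-2, -3/2): F = (7.5000, -12.252505).
Jacobian J = [[-2·a·b - b^2, -a^2 - 2·a·b], [b + 2, a - 10·b - cos(b)]].
At the point, J = [[-8.2500, -10.0000], [0.5000, 12.929263]] (det J = -101.666418).
Solving J·Δ = −F gives Δ = (-0.2514, 0.9574).
Then the next iterate is (a, b)₁ = (-2.2514, -0.5426).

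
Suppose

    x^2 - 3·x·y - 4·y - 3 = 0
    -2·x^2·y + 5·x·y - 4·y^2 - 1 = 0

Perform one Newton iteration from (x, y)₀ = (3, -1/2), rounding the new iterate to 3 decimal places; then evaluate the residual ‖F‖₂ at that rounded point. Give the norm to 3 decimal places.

At (3, -1/2): F = (12.500, -0.500).
Jacobian J = [[2·x - 3·y, -3·x - 4], [-4·x·y + 5·y, -2·x^2 + 5·x - 8·y]].
At the point, J = [[7.500, -13.000], [3.500, 1.000]] (det J = 53.000).
Solving J·Δ = −F gives Δ = (-0.113, 0.896).
Then the next iterate is (x, y)₁ = (2.887, 0.396).
Re-evaluating at (2.887, 0.396): F = (0.32101, -2.51214), so ‖F‖₂ = 2.533.

2.533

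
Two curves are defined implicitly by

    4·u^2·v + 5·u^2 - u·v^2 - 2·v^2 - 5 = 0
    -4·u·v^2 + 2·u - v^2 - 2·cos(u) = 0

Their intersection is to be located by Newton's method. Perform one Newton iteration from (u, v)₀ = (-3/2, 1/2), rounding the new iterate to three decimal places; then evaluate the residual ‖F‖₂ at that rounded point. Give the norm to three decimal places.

At (-3/2, 1/2): F = (10.625, -1.89147).
Jacobian J = [[8·u·v + 10·u - v^2, 4·u^2 - 2·u·v - 4·v], [-4·v^2 + 2·sin(u) + 2, -8·u·v - 2·v]].
At the point, J = [[-21.250, 8.500], [-0.99499, 5.000]] (det J = -97.79259).
Solving J·Δ = −F gives Δ = (0.708, 0.519).
Then the next iterate is (u, v)₁ = (-0.792, 1.019).
Re-evaluating at (-0.792, 1.019): F = (-0.56129, -0.73768), so ‖F‖₂ = 0.927.

0.927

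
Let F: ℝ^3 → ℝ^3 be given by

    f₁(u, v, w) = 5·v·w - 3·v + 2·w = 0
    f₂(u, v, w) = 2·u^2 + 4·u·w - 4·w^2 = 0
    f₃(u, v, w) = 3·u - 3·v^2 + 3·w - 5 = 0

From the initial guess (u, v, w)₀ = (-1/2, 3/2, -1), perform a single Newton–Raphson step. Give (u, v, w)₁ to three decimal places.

(-1.017, -0.567, -1.267)

At (-1/2, 3/2, -1): F = (-14.000, -1.500, -16.250).
Jacobian J = [[0, 5·w - 3, 5·v + 2], [4·u + 4·w, 0, 4·u - 8·w], [3, -6·v, 3]].
At the point, J = [[0.000, -8.000, 9.500], [-6.000, 0.000, 6.000], [3.000, -9.000, 3.000]] (det J = 225.000).
Solving J·Δ = −F gives Δ = (-0.517, -2.067, -0.267).
Then the next iterate is (u, v, w)₁ = (-1.017, -0.567, -1.267).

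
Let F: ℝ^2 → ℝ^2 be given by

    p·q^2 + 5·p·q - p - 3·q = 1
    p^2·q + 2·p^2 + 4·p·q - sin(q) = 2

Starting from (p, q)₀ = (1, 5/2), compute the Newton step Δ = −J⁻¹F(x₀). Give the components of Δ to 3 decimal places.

At (1, 5/2): F = (9.250, 11.90153).
Jacobian J = [[q^2 + 5·q - 1, 2·p·q + 5·p - 3], [2·p·q + 4·p + 4·q, p^2 + 4·p - cos(q)]].
At the point, J = [[17.750, 7.000], [19.000, 5.80114]] (det J = -30.02970).
Solving J·Δ = −F gives Δ = (-0.987, 1.182).

(-0.987, 1.182)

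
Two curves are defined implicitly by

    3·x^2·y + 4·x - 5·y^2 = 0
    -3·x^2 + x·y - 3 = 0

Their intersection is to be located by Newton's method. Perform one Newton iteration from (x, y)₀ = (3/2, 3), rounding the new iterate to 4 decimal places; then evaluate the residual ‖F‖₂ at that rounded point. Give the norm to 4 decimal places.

At (3/2, 3): F = (-18.7500, -5.2500).
Jacobian J = [[6·x·y + 4, 3·x^2 - 10·y], [-6·x + y, x]].
At the point, J = [[31.0000, -23.2500], [-6.0000, 1.5000]] (det J = -93.0000).
Solving J·Δ = −F gives Δ = (-1.6149, -2.9597).
Then the next iterate is (x, y)₁ = (-0.1149, 0.0403).
Re-evaluating at (-0.1149, 0.0403): F = (-0.466124, -3.044236), so ‖F‖₂ = 3.0797.

3.0797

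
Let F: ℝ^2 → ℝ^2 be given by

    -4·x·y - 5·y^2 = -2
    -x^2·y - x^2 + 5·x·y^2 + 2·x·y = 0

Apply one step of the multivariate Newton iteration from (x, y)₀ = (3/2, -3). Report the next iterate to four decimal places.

(1.2481, -1.8324)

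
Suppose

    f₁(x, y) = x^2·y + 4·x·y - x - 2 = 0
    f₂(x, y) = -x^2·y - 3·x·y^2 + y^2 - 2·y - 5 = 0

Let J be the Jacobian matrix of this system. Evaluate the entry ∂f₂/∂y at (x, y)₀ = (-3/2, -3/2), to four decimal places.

-20.7500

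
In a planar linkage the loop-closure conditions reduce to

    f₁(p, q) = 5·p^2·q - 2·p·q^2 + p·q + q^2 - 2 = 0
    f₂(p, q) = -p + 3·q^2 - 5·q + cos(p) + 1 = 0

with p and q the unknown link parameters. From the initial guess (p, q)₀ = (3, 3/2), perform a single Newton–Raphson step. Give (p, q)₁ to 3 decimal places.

(1.257, 1.938)

At (3, 3/2): F = (58.750, -3.73999).
Jacobian J = [[10·p·q - 2·q^2 + q, 5·p^2 - 4·p·q + p + 2·q], [-sin(p) - 1, 6·q - 5]].
At the point, J = [[42.000, 33.000], [-1.14112, 4.000]] (det J = 205.65696).
Solving J·Δ = −F gives Δ = (-1.743, 0.438).
Then the next iterate is (p, q)₁ = (1.257, 1.938).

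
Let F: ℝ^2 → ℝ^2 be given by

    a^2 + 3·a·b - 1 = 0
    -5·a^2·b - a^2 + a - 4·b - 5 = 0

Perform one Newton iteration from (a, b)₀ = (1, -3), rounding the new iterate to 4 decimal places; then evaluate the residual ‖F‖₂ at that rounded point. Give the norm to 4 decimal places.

32.3103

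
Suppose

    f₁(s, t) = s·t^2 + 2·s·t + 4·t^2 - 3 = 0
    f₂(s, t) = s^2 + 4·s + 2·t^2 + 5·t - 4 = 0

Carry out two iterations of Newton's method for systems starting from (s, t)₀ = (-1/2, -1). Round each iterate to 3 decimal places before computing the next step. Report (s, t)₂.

(1.477, -1.070)

At (-1/2, -1): F = (1.500, -8.750).
Jacobian J = [[t^2 + 2·t, 2·s·t + 2·s + 8·t], [2·s + 4, 4·t + 5]].
At the point, J = [[-1.000, -8.000], [3.000, 1.000]] (det J = 23.000).
Solving J·Δ = −F gives Δ = (2.978, -0.185).
Then the next iterate is (s, t)₁ = (2.478, -1.185).
Round to (2.478, -1.185) and repeat: F = (0.22371, 8.93593), J = [[-0.96578, -10.39686], [8.956, 0.260]].
Δ = (-1.001, 0.115), so (s, t)₂ = (1.477, -1.070).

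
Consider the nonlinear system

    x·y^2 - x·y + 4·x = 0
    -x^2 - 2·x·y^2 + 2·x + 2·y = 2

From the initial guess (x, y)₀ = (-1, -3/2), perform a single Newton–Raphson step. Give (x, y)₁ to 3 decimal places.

At (-1, -3/2): F = (-7.750, -3.500).
Jacobian J = [[y^2 - y + 4, 2·x·y - x], [-2·x - 2·y^2 + 2, -4·x·y + 2]].
At the point, J = [[7.750, 4.000], [-0.500, -4.000]] (det J = -29.000).
Solving J·Δ = −F gives Δ = (1.552, -1.069).
Then the next iterate is (x, y)₁ = (0.552, -2.569).

(0.552, -2.569)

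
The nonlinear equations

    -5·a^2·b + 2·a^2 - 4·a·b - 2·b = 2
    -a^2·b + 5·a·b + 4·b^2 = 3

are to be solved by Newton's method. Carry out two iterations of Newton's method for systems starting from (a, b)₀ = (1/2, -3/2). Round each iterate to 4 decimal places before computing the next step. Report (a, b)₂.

(0.0938, -0.9266)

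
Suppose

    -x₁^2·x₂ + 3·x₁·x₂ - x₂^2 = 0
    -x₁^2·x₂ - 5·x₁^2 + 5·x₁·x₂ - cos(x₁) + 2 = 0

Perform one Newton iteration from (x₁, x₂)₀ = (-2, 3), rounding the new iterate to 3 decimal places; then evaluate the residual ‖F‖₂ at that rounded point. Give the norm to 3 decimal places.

19.321

At (-2, 3): F = (-39.000, -59.58385).
Jacobian J = [[-2·x₁·x₂ + 3·x₂, -x₁^2 + 3·x₁ - 2·x₂], [-2·x₁·x₂ - 10·x₁ + 5·x₂ + sin(x₁), -x₁^2 + 5·x₁]].
At the point, J = [[21.000, -16.000], [46.09070, -14.000]] (det J = 443.45124).
Solving J·Δ = −F gives Δ = (0.919, -1.232).
Then the next iterate is (x₁, x₂)₁ = (-1.081, 1.768).
Re-evaluating at (-1.081, 1.768): F = (-10.92546, -15.93531), so ‖F‖₂ = 19.321.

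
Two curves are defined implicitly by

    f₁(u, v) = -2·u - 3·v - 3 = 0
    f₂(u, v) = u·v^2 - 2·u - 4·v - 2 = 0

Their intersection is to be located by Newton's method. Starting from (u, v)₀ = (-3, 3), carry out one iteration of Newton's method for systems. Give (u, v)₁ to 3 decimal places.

(-3.415, 1.277)

At (-3, 3): F = (-6.000, -35.000).
Jacobian J = [[-2, -3], [v^2 - 2, 2·u·v - 4]].
At the point, J = [[-2.000, -3.000], [7.000, -22.000]] (det J = 65.000).
Solving J·Δ = −F gives Δ = (-0.415, -1.723).
Then the next iterate is (u, v)₁ = (-3.415, 1.277).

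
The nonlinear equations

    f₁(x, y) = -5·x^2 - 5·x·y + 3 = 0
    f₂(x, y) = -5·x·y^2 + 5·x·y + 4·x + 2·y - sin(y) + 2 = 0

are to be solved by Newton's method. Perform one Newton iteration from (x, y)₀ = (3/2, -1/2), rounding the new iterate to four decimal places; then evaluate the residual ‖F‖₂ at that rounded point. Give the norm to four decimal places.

At (3/2, -1/2): F = (-4.5000, 1.854426).
Jacobian J = [[-10·x - 5·y, -5·x], [-5·y^2 + 5·y + 4, -10·x·y + 5·x - cos(y) + 2]].
At the point, J = [[-12.5000, -7.5000], [0.2500, 16.122417]] (det J = -199.655218).
Solving J·Δ = −F gives Δ = (-0.2937, -0.1105).
Then the next iterate is (x, y)₁ = (1.2063, -0.6105).
Re-evaluating at (1.2063, -0.6105): F = (-0.593568, 0.247245), so ‖F‖₂ = 0.6430.

0.6430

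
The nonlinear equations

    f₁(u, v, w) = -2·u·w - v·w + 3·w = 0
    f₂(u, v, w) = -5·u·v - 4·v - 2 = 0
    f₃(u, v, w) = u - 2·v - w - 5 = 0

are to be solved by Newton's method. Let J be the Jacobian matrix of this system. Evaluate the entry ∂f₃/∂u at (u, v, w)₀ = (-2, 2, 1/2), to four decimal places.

1.0000

∂f₃/∂u = 1.
At (-2, 2, 1/2) this is 1.0000.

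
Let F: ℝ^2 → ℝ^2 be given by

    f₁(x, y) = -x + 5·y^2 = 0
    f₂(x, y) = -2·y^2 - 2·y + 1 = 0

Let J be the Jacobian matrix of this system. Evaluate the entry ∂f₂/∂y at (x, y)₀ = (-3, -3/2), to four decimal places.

4.0000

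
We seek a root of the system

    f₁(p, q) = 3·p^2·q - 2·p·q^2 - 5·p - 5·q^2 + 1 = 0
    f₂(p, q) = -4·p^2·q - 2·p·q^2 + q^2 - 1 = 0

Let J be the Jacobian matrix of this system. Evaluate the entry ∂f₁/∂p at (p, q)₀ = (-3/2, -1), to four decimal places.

2.0000

∂f₁/∂p = 6·p·q - 2·q^2 - 5.
At (-3/2, -1) this is 2.0000.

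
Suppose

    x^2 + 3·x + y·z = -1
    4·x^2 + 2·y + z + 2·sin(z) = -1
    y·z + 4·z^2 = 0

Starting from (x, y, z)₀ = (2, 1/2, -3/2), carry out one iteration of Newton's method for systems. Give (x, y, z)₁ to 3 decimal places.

At (2, 1/2, -3/2): F = (10.250, 14.50501, 8.250).
Jacobian J = [[2·x + 3, z, y], [8·x, 2, 2·cos(z) + 1], [0, z, y + 8·z]].
At the point, J = [[7.000, -1.500, 0.500], [16.000, 2.000, 1.14147], [0.000, -1.500, -11.500]] (det J = -437.01452).
Solving J·Δ = −F gives Δ = (-1.148, 1.644, 0.503).
Then the next iterate is (x, y, z)₁ = (0.852, 2.144, -0.997).

(0.852, 2.144, -0.997)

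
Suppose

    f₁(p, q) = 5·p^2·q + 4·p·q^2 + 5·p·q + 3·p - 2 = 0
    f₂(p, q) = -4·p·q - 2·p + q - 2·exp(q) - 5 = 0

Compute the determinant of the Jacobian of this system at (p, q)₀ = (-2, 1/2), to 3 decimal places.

J = [[10·p·q + 4·q^2 + 5·q + 3, 5·p^2 + 8·p·q + 5·p], [-4·q - 2, -4·p - 2·exp(q) + 1]].
At the point, J = [[-3.500, 2.000], [-4.000, 5.70256]].
det J = -11.959.

-11.959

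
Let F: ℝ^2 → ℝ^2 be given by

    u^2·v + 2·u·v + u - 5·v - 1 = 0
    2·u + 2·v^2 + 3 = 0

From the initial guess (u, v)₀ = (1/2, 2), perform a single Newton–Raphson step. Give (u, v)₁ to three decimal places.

(0.799, 0.425)

At (1/2, 2): F = (-8.000, 12.000).
Jacobian J = [[2·u·v + 2·v + 1, u^2 + 2·u - 5], [2, 4·v]].
At the point, J = [[7.000, -3.750], [2.000, 8.000]] (det J = 63.500).
Solving J·Δ = −F gives Δ = (0.299, -1.575).
Then the next iterate is (u, v)₁ = (0.799, 0.425).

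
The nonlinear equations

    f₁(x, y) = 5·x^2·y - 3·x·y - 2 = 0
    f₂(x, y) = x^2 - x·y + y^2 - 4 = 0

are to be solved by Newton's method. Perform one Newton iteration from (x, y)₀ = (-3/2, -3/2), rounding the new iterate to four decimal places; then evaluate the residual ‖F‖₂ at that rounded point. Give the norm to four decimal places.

157.8553

At (-3/2, -3/2): F = (-25.6250, -1.7500).
Jacobian J = [[10·x·y - 3·y, 5·x^2 - 3·x], [2·x - y, -x + 2·y]].
At the point, J = [[27.0000, 15.7500], [-1.5000, -1.5000]] (det J = -16.8750).
Solving J·Δ = −F gives Δ = (3.9111, -5.0778).
Then the next iterate is (x, y)₁ = (2.4111, -6.5778).
Re-evaluating at (2.4111, -6.5778): F = (-145.617817, 60.940590), so ‖F‖₂ = 157.8553.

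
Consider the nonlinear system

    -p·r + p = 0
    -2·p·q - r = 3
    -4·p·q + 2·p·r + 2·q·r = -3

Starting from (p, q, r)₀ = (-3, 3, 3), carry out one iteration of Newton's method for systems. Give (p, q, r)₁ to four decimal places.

(-2.7857, 0.9048, 1.1429)

At (-3, 3, 3): F = (6.0000, 12.0000, 39.0000).
Jacobian J = [[-r + 1, 0, -p], [-2·q, -2·p, -1], [-4·q + 2·r, -4·p + 2·r, 2·p + 2·q]].
At the point, J = [[-2.0000, 0.0000, 3.0000], [-6.0000, 6.0000, -1.0000], [-6.0000, 18.0000, 0.0000]] (det J = -252.0000).
Solving J·Δ = −F gives Δ = (0.2143, -2.0952, -1.8571).
Then the next iterate is (p, q, r)₁ = (-2.7857, 0.9048, 1.1429).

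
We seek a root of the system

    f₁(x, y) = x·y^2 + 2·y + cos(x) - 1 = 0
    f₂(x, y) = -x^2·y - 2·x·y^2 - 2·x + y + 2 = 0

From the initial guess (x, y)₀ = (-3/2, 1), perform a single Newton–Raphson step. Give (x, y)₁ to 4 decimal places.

(-2.0550, -0.5379)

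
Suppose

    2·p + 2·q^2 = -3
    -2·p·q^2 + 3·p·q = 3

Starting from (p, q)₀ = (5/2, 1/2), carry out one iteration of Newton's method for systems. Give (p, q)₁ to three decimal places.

(-4.917, 3.667)

At (5/2, 1/2): F = (8.500, -0.500).
Jacobian J = [[2, 4·q], [-2·q^2 + 3·q, -4·p·q + 3·p]].
At the point, J = [[2.000, 2.000], [1.000, 2.500]] (det J = 3.000).
Solving J·Δ = −F gives Δ = (-7.417, 3.167).
Then the next iterate is (p, q)₁ = (-4.917, 3.667).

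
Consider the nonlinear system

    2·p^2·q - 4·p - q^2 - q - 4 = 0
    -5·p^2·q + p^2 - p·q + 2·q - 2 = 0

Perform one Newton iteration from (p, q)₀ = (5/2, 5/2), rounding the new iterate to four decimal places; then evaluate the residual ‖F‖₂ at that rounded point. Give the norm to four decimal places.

96.2815

At (5/2, 5/2): F = (8.5000, -75.1250).
Jacobian J = [[4·p·q - 4, 2·p^2 - 2·q - 1], [-10·p·q + 2·p - q, -5·p^2 - p + 2]].
At the point, J = [[21.0000, 6.5000], [-60.0000, -31.7500]] (det J = -276.7500).
Solving J·Δ = −F gives Δ = (0.7893, -3.8577).
Then the next iterate is (p, q)₁ = (3.2893, -1.3577).
Re-evaluating at (3.2893, -1.3577): F = (-47.022105, 84.018115), so ‖F‖₂ = 96.2815.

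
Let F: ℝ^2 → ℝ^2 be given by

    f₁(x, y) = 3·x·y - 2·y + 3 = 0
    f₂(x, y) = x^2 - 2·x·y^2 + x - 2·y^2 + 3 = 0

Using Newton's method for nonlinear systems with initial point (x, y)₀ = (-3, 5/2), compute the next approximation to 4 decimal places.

(-5.7294, -1.5882)

At (-3, 5/2): F = (-24.5000, 34.0000).
Jacobian J = [[3·y, 3·x - 2], [2·x - 2·y^2 + 1, -4·x·y - 4·y]].
At the point, J = [[7.5000, -11.0000], [-17.5000, 20.0000]] (det J = -42.5000).
Solving J·Δ = −F gives Δ = (-2.7294, -4.0882).
Then the next iterate is (x, y)₁ = (-5.7294, -1.5882).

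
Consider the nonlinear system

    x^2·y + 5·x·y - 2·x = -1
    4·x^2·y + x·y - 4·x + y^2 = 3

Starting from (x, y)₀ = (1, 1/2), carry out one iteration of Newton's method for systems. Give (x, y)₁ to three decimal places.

(-5.250, 1.729)

At (1, 1/2): F = (2.000, -4.250).
Jacobian J = [[2·x·y + 5·y - 2, x^2 + 5·x], [8·x·y + y - 4, 4·x^2 + x + 2·y]].
At the point, J = [[1.500, 6.000], [0.500, 6.000]] (det J = 6.000).
Solving J·Δ = −F gives Δ = (-6.250, 1.229).
Then the next iterate is (x, y)₁ = (-5.250, 1.729).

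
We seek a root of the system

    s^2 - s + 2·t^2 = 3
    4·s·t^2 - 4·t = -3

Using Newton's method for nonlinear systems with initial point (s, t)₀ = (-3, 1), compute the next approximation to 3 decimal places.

At (-3, 1): F = (11.000, -13.000).
Jacobian J = [[2·s - 1, 4·t], [4·t^2, 8·s·t - 4]].
At the point, J = [[-7.000, 4.000], [4.000, -28.000]] (det J = 180.000).
Solving J·Δ = −F gives Δ = (1.422, -0.261).
Then the next iterate is (s, t)₁ = (-1.578, 0.739).

(-1.578, 0.739)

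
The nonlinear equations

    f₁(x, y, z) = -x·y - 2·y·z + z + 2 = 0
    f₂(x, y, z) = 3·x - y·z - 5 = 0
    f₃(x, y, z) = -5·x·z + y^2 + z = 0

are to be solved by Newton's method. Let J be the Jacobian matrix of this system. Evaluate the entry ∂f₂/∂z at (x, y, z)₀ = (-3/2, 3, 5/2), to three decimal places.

∂f₂/∂z = -y.
At (-3/2, 3, 5/2) this is -3.000.

-3.000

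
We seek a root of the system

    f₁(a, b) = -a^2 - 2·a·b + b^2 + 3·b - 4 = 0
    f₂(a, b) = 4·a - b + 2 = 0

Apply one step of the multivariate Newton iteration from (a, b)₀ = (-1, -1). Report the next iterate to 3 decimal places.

At (-1, -1): F = (-9.000, -1.000).
Jacobian J = [[-2·a - 2·b, -2·a + 2·b + 3], [4, -1]].
At the point, J = [[4.000, 3.000], [4.000, -1.000]] (det J = -16.000).
Solving J·Δ = −F gives Δ = (0.750, 2.000).
Then the next iterate is (a, b)₁ = (-0.250, 1.000).

(-0.250, 1.000)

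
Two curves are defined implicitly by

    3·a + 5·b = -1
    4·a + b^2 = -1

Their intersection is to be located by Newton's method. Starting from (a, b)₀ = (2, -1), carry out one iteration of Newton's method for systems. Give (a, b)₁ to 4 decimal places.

(-0.0769, -0.1538)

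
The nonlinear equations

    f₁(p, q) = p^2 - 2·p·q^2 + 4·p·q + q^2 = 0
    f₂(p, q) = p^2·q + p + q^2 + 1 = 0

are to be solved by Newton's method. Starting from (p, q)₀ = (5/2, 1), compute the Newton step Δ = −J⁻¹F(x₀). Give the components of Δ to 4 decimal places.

(-1.7391, -0.0383)

At (5/2, 1): F = (12.2500, 10.7500).
Jacobian J = [[2·p - 2·q^2 + 4·q, -4·p·q + 4·p + 2·q], [2·p·q + 1, p^2 + 2·q]].
At the point, J = [[7.0000, 2.0000], [6.0000, 8.2500]] (det J = 45.7500).
Solving J·Δ = −F gives Δ = (-1.7391, -0.0383).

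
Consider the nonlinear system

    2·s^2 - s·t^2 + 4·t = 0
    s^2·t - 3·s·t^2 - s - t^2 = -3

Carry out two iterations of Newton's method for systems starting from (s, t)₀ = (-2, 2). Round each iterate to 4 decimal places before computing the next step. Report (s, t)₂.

At (-2, 2): F = (24.0000, 33.0000).
Jacobian J = [[4·s - t^2, -2·s·t + 4], [2·s·t - 3·t^2 - 1, s^2 - 6·s·t - 2·t]].
At the point, J = [[-12.0000, 12.0000], [-21.0000, 24.0000]] (det J = -36.0000).
Solving J·Δ = −F gives Δ = (5.0000, 3.0000).
Then the next iterate is (s, t)₁ = (3.0000, 5.0000).
Round to (3.0000, 5.0000) and repeat: F = (-37.0000, -205.0000), J = [[-13.0000, -26.0000], [-46.0000, -91.0000]].
Δ = (-151.0000, 74.0769), so (s, t)₂ = (-148.0000, 79.0769).

(-148.0000, 79.0769)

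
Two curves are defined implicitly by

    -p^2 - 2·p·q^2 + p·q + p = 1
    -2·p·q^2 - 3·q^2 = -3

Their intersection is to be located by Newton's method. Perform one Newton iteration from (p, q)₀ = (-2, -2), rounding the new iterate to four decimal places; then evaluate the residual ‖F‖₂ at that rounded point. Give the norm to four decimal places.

4.3588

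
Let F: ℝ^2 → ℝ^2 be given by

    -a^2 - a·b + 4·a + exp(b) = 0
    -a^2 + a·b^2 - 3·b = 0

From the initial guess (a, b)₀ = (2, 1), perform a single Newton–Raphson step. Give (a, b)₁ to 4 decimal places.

At (2, 1): F = (4.718282, -5.0000).
Jacobian J = [[-2·a - b + 4, -a + exp(b)], [-2·a + b^2, 2·a·b - 3]].
At the point, J = [[-1.0000, 0.718282], [-3.0000, 1.0000]] (det J = 1.154845).
Solving J·Δ = −F gives Δ = (-7.1955, -16.5865).
Then the next iterate is (a, b)₁ = (-5.1955, -15.5865).

(-5.1955, -15.5865)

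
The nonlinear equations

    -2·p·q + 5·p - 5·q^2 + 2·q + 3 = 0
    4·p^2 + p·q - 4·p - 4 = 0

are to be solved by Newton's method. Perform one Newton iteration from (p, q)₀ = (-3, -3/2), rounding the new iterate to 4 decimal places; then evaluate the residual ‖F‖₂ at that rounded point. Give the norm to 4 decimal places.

13.6669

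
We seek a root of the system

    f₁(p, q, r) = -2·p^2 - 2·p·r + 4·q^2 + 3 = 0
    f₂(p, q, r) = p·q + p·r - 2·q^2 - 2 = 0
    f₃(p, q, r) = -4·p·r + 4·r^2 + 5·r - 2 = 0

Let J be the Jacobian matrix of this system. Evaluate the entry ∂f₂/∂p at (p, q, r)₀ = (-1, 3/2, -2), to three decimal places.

-0.500

∂f₂/∂p = q + r.
At (-1, 3/2, -2) this is -0.500.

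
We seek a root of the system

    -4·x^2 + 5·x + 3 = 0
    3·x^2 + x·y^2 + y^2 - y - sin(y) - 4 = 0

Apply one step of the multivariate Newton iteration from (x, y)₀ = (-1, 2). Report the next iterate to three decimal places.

(-0.538, -6.277)

At (-1, 2): F = (-6.000, -3.90930).
Jacobian J = [[-8·x + 5, 0], [6·x + y^2, 2·x·y + 2·y - cos(y) - 1]].
At the point, J = [[13.000, 0.000], [-2.000, -0.58385]] (det J = -7.59009).
Solving J·Δ = −F gives Δ = (0.462, -8.277).
Then the next iterate is (x, y)₁ = (-0.538, -6.277).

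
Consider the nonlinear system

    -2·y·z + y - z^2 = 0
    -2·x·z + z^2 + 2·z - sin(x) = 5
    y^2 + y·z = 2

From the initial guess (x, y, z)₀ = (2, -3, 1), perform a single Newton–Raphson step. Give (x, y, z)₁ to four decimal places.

(-2.3623, -2.0435, 0.7391)

At (2, -3, 1): F = (2.0000, -6.909297, 4.0000).
Jacobian J = [[0, -2·z + 1, -2·y - 2·z], [-2·z - cos(x), 0, -2·x + 2·z + 2], [0, 2·y + z, y]].
At the point, J = [[0.0000, -1.0000, 4.0000], [-1.583853, 0.0000, 0.0000], [0.0000, -5.0000, -3.0000]] (det J = 36.428623).
Solving J·Δ = −F gives Δ = (-4.3623, 0.9565, -0.2609).
Then the next iterate is (x, y, z)₁ = (-2.3623, -2.0435, 0.7391).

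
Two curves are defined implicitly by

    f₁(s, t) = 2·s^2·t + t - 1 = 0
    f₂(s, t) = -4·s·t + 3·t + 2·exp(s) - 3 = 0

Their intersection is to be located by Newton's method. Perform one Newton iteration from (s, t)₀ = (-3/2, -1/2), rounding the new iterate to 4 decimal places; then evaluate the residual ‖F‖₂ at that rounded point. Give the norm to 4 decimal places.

At (-3/2, -1/2): F = (-3.7500, -7.053740).
Jacobian J = [[4·s·t, 2·s^2 + 1], [-4·t + 2·exp(s), -4·s + 3]].
At the point, J = [[3.0000, 5.5000], [2.446260, 9.0000]] (det J = 13.545568).
Solving J·Δ = −F gives Δ = (-0.3725, 0.8850).
Then the next iterate is (s, t)₁ = (-1.8725, 0.3850).
Re-evaluating at (-1.8725, 0.3850): F = (2.084817, 1.346128), so ‖F‖₂ = 2.4816.

2.4816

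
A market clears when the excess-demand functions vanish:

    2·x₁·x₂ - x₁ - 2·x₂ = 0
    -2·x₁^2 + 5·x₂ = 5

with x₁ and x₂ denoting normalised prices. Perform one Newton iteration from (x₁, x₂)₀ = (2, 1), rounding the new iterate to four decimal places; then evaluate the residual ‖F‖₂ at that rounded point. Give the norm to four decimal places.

1.2978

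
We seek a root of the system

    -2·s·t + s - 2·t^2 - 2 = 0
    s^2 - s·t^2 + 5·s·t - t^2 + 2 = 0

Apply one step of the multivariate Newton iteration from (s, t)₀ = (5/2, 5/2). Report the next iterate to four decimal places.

(0.4503, 1.4132)

At (5/2, 5/2): F = (-24.5000, 17.6250).
Jacobian J = [[-2·t + 1, -2·s - 4·t], [2·s - t^2 + 5·t, -2·s·t + 5·s - 2·t]].
At the point, J = [[-4.0000, -15.0000], [11.2500, -5.0000]] (det J = 188.7500).
Solving J·Δ = −F gives Δ = (-2.0497, -1.0868).
Then the next iterate is (s, t)₁ = (0.4503, 1.4132).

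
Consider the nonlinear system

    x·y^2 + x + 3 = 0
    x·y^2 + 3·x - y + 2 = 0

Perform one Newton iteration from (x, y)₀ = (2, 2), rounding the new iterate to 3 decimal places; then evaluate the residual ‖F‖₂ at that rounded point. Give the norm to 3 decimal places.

At (2, 2): F = (13.000, 14.000).
Jacobian J = [[y^2 + 1, 2·x·y], [y^2 + 3, 2·x·y - 1]].
At the point, J = [[5.000, 8.000], [7.000, 7.000]] (det J = -21.000).
Solving J·Δ = −F gives Δ = (-1.000, -1.000).
Then the next iterate is (x, y)₁ = (1.000, 1.000).
Re-evaluating at (1.000, 1.000): F = (5.000, 5.000), so ‖F‖₂ = 7.071.

7.071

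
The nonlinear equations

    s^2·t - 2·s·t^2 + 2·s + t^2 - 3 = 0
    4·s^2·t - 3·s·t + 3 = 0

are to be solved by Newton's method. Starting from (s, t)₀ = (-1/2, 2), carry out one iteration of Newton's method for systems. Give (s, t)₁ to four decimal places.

(0.0733, 2.0105)

At (-1/2, 2): F = (4.5000, 8.0000).
Jacobian J = [[2·s·t - 2·t^2 + 2, s^2 - 4·s·t + 2·t], [8·s·t - 3·t, 4·s^2 - 3·s]].
At the point, J = [[-8.0000, 8.2500], [-14.0000, 2.5000]] (det J = 95.5000).
Solving J·Δ = −F gives Δ = (0.5733, 0.0105).
Then the next iterate is (s, t)₁ = (0.0733, 2.0105).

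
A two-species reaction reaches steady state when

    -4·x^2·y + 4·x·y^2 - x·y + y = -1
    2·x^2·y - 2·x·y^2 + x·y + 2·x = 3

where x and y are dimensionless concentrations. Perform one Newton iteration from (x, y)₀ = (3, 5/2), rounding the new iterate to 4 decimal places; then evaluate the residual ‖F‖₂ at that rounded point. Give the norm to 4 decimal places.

At (3, 5/2): F = (-19.0000, 18.0000).
Jacobian J = [[-8·x·y + 4·y^2 - y, -4·x^2 + 8·x·y - x + 1], [4·x·y - 2·y^2 + y + 2, 2·x^2 - 4·x·y + x]].
At the point, J = [[-37.5000, 22.0000], [22.0000, -9.0000]] (det J = -146.5000).
Solving J·Δ = −F gives Δ = (-1.5358, -1.7543).
Then the next iterate is (x, y)₁ = (1.4642, 0.7457).
Re-evaluating at (1.4642, 0.7457): F = (-2.484142, 2.589248), so ‖F‖₂ = 3.5882.

3.5882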